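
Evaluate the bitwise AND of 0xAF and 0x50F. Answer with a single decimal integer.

15

0xAF = 00010101111
0x50F = 10100001111
AND → 00000001111 = 15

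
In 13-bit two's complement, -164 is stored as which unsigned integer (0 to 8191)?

164 in 13 bits: 0000010100100
Invert: 1111101011011
Add 1:  1111101011100 = 8028
(Check: 2^13 - 164 = 8192 - 164 = 8028.)

8028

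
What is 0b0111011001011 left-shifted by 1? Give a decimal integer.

7574

x = 0111011001011
shift left by 1 → 1110110010110 = 7574
(equivalently, 3787 × 2^1 = 3787 × 2)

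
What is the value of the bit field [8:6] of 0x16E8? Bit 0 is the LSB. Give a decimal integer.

v = 01011011101000
Shift right by 6: 01011011
Mask low 3 bits: 011 = 3

3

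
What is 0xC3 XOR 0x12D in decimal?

0xC3 = 011000011
0x12D = 100101101
XOR → 111101110 = 494

494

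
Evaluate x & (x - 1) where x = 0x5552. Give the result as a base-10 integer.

x = 101010101010010 = 21842
x - 1 = 101010101010001
AND   = 101010101010000 = 21840
(x & (x - 1) clears the lowest set bit of x.)

21840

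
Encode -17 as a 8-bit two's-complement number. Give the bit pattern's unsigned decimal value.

239

17 in 8 bits: 00010001
Invert: 11101110
Add 1:  11101111 = 239
(Check: 2^8 - 17 = 256 - 17 = 239.)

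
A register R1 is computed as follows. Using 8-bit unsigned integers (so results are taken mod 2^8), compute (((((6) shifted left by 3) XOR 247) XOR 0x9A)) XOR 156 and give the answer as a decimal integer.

6 = 00000110
→ shifted left by 3 (mod 2^8) → 00110000 = 48
247 = 11110111
→ XOR → 11000111 = 199
0x9A = 10011010
→ XOR → 01011101 = 93
156 = 10011100
→ XOR → 11000001 = 193

193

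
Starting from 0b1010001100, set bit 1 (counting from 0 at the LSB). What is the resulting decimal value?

654

x = 1010001100
bit 1 is currently 0; set it via x | (1 << 1) = x | 2
→ 1010001110 = 654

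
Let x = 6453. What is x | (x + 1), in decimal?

x = 1100100110101 = 6453
x + 1 = 1100100110110
OR    = 1100100110111 = 6455
(x | (x + 1) sets the lowest cleared bit.)

6455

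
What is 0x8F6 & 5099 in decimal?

0x8F6 = 0100011110110
5099 = 1001111101011
AND → 0000011100010 = 226

226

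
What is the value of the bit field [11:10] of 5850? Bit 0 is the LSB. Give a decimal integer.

v = 1011011011010
Shift right by 10: 101
Mask low 2 bits: 01 = 1

1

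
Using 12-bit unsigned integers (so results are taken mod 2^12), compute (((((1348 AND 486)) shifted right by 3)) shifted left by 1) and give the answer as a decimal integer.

80

1348 = 010101000100
486 = 000111100110
→ AND → 000101000100 = 324
→ shifted right by 3 → 000000101000 = 40
→ shifted left by 1 (mod 2^12) → 000001010000 = 80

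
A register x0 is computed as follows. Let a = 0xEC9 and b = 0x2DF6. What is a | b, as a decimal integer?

0xEC9 = 00111011001001
0x2DF6 = 10110111110110
 OR → 10111111111111 = 12287

12287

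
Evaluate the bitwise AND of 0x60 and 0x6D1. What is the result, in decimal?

64

0x60 = 00001100000
0x6D1 = 11011010001
AND → 00001000000 = 64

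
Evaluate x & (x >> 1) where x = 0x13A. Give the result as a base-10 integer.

x = 100111010 = 314
x>>1 = 010011101
AND  = 000011000 = 24
(x & (x >> 1) has a 1 wherever x has two consecutive 1 bits.)

24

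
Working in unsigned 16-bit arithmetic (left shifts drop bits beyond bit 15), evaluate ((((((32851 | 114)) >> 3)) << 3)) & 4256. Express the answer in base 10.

32851 = 1000000001010011
114 = 0000000001110010
→ | → 1000000001110011 = 32883
→ >> 3 → 0001000000001110 = 4110
→ << 3 (mod 2^16) → 1000000001110000 = 32880
4256 = 0001000010100000
→ & → 0000000000100000 = 32

32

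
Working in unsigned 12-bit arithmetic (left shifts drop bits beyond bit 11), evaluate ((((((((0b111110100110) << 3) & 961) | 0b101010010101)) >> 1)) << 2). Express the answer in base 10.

0b111110100110 = 111110100110
→ << 3 (mod 2^12) → 110100110000 = 3376
961 = 001111000001
→ & → 000100000000 = 256
0b101010010101 = 101010010101
→ | → 101110010101 = 2965
→ >> 1 → 010111001010 = 1482
→ << 2 (mod 2^12) → 011100101000 = 1832

1832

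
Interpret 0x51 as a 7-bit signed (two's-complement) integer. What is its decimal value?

pattern = 1010001 (MSB is 1 ⇒ negative)
Invert: 0101110, add 1 → 0101111 = 47, so the value is -47.
(Equivalently: 81 - 2^7 = 81 - 128 = -47.)

-47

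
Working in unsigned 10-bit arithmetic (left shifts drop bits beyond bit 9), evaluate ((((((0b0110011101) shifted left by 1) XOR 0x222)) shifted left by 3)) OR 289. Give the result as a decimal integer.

0b0110011101 = 0110011101
→ shifted left by 1 (mod 2^10) → 1100111010 = 826
0x222 = 1000100010
→ XOR → 0100011000 = 280
→ shifted left by 3 (mod 2^10) → 0011000000 = 192
289 = 0100100001
→ OR → 0111100001 = 481

481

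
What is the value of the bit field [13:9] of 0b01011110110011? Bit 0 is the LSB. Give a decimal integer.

11

v = 01011110110011
Shift right by 9: 01011
Mask low 5 bits: 01011 = 11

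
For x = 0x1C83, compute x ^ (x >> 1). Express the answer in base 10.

4802

x = 1110010000011 = 7299
x>>1 = 0111001000001
XOR  = 1001011000010 = 4802
(x ^ (x >> 1) gives the standard binary-reflected Gray code of x.)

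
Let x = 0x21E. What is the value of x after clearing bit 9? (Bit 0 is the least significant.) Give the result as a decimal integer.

x = 1000011110
bit 9 is currently 1; clear it via x & ~(1 << 9) = x & ~512
→ 0000011110 = 30

30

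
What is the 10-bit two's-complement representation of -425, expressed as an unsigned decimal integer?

599

425 in 10 bits: 0110101001
Invert: 1001010110
Add 1:  1001010111 = 599
(Check: 2^10 - 425 = 1024 - 425 = 599.)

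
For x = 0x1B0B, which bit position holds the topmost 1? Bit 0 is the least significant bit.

12

0x1B0B = 1101100001011
The topmost 1 is at position 12 (since 2^12 = 4096 ≤ 6923 < 8192).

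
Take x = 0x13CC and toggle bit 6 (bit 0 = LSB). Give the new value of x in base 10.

5004

x = 01001111001100
bit 6 is currently 1; toggle it via x ^ (1 << 6) = x ^ 64
→ 01001110001100 = 5004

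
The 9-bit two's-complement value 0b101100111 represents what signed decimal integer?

pattern = 101100111 (MSB is 1 ⇒ negative)
Invert: 010011000, add 1 → 010011001 = 153, so the value is -153.
(Equivalently: 359 - 2^9 = 359 - 512 = -153.)

-153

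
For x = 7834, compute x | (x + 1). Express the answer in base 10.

x = 1111010011010 = 7834
x + 1 = 1111010011011
OR    = 1111010011011 = 7835
(x | (x + 1) sets the lowest cleared bit.)

7835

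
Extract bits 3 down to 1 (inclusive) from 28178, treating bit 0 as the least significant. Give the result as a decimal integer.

1

v = 110111000010010
Shift right by 1: 11011100001001
Mask low 3 bits: 001 = 1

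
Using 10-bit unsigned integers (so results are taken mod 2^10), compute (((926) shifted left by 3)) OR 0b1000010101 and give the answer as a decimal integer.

757

926 = 1110011110
→ shifted left by 3 (mod 2^10) → 0011110000 = 240
0b1000010101 = 1000010101
→ OR → 1011110101 = 757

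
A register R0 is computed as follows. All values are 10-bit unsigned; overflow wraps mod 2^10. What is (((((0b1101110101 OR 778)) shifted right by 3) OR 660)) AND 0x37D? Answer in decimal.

0b1101110101 = 1101110101
778 = 1100001010
→ OR → 1101111111 = 895
→ shifted right by 3 → 0001101111 = 111
660 = 1010010100
→ OR → 1011111111 = 767
0x37D = 1101111101
→ AND → 1001111101 = 637

637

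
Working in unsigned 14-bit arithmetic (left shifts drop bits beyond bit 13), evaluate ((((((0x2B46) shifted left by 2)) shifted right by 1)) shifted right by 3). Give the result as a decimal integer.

721

0x2B46 = 10101101000110
→ shifted left by 2 (mod 2^14) → 10110100011000 = 11544
→ shifted right by 1 → 01011010001100 = 5772
→ shifted right by 3 → 00001011010001 = 721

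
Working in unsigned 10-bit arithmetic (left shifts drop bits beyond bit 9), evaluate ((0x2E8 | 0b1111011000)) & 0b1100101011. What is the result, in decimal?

0x2E8 = 1011101000
0b1111011000 = 1111011000
→ | → 1111111000 = 1016
0b1100101011 = 1100101011
→ & → 1100101000 = 808

808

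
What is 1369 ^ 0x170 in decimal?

1065

1369 = 10101011001
0x170 = 00101110000
XOR → 10000101001 = 1065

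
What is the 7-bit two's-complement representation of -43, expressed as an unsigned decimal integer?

43 in 7 bits: 0101011
Invert: 1010100
Add 1:  1010101 = 85
(Check: 2^7 - 43 = 128 - 43 = 85.)

85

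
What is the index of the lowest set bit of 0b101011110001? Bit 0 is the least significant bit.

0

0b101011110001 = 101011110001
Trailing zeros: 0, so the lowest set bit is bit 0 (value 1).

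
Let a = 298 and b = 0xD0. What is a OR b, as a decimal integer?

506

298 = 100101010
0xD0 = 011010000
 OR → 111111010 = 506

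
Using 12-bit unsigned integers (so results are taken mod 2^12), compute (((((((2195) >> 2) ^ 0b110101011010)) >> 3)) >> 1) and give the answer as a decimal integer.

2195 = 100010010011
→ >> 2 → 001000100100 = 548
0b110101011010 = 110101011010
→ ^ → 111101111110 = 3966
→ >> 3 → 000111101111 = 495
→ >> 1 → 000011110111 = 247

247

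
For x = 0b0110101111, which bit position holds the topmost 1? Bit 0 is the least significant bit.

0b0110101111 = 110101111
The topmost 1 is at position 8 (since 2^8 = 256 ≤ 431 < 512).

8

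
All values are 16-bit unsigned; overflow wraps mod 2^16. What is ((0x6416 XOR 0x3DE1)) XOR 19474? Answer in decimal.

5605

0x6416 = 0110010000010110
0x3DE1 = 0011110111100001
→ XOR → 0101100111110111 = 23031
19474 = 0100110000010010
→ XOR → 0001010111100101 = 5605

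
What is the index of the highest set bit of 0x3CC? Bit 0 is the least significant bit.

0x3CC = 1111001100
The topmost 1 is at position 9 (since 2^9 = 512 ≤ 972 < 1024).

9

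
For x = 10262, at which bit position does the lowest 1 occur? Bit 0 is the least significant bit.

1

10262 = 10100000010110
Trailing zeros: 1, so the lowest set bit is bit 1 (value 2).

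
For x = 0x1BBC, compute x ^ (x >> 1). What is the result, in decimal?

x = 1101110111100 = 7100
x>>1 = 0110111011110
XOR  = 1011001100010 = 5730
(x ^ (x >> 1) gives the standard binary-reflected Gray code of x.)

5730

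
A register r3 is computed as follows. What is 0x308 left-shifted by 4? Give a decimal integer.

12416

0x308 = 00001100001000
shift left by 4 → 11000010000000 = 12416
(equivalently, 776 × 2^4 = 776 × 16)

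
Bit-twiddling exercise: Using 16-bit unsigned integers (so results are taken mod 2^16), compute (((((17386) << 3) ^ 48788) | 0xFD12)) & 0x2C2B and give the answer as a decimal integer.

17386 = 0100001111101010
→ << 3 (mod 2^16) → 0001111101010000 = 8016
48788 = 1011111010010100
→ ^ → 1010000111000100 = 41412
0xFD12 = 1111110100010010
→ | → 1111110111010110 = 64982
0x2C2B = 0010110000101011
→ & → 0010110000000010 = 11266

11266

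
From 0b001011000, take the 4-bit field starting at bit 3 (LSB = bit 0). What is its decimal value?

11

v = 001011000
Shift right by 3: 001011
Mask low 4 bits: 1011 = 11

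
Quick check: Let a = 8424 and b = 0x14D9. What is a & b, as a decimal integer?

200

8424 = 10000011101000
0x14D9 = 01010011011001
AND → 00000011001000 = 200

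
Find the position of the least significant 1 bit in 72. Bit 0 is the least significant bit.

3

72 = 1001000
Trailing zeros: 3, so the lowest set bit is bit 3 (value 8).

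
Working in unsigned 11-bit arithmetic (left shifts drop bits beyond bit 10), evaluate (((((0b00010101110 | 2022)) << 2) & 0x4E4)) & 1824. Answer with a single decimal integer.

0b00010101110 = 00010101110
2022 = 11111100110
→ | → 11111101110 = 2030
→ << 2 (mod 2^11) → 11110111000 = 1976
0x4E4 = 10011100100
→ & → 10010100000 = 1184
1824 = 11100100000
→ & → 10000100000 = 1056

1056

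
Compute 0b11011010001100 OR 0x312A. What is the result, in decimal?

14254

a = 11011010001100
0x312A = 11000100101010
 OR → 11011110101110 = 14254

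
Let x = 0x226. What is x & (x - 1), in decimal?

x = 1000100110 = 550
x - 1 = 1000100101
AND   = 1000100100 = 548
(x & (x - 1) clears the lowest set bit of x.)

548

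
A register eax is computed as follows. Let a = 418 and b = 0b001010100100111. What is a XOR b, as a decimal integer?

418 = 0000110100010
b = 1010100100111
XOR → 1010010000101 = 5253

5253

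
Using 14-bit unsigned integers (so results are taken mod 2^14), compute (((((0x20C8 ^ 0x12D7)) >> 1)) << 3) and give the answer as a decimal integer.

0x20C8 = 10000011001000
0x12D7 = 01001011010111
→ ^ → 11001000011111 = 12831
→ >> 1 → 01100100001111 = 6415
→ << 3 (mod 2^14) → 00100001111000 = 2168

2168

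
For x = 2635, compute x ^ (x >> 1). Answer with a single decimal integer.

3950

x = 101001001011 = 2635
x>>1 = 010100100101
XOR  = 111101101110 = 3950
(x ^ (x >> 1) gives the standard binary-reflected Gray code of x.)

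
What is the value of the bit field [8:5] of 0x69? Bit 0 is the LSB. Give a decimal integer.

3

v = 00001101001
Shift right by 5: 000011
Mask low 4 bits: 0011 = 3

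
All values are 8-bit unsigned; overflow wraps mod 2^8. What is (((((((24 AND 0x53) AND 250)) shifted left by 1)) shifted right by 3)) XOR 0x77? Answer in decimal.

115

24 = 00011000
0x53 = 01010011
→ AND → 00010000 = 16
250 = 11111010
→ AND → 00010000 = 16
→ shifted left by 1 (mod 2^8) → 00100000 = 32
→ shifted right by 3 → 00000100 = 4
0x77 = 01110111
→ XOR → 01110011 = 115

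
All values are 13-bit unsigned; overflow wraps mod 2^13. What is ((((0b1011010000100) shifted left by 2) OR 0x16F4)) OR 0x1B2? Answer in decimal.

8182

0b1011010000100 = 1011010000100
→ shifted left by 2 (mod 2^13) → 1101000010000 = 6672
0x16F4 = 1011011110100
→ OR → 1111011110100 = 7924
0x1B2 = 0000110110010
→ OR → 1111111110110 = 8182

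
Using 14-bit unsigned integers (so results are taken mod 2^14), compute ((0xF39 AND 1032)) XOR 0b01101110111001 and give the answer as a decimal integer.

8113

0xF39 = 00111100111001
1032 = 00010000001000
→ AND → 00010000001000 = 1032
0b01101110111001 = 01101110111001
→ XOR → 01111110110001 = 8113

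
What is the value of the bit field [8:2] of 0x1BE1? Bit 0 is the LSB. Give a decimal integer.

120

v = 1101111100001
Shift right by 2: 11011111000
Mask low 7 bits: 1111000 = 120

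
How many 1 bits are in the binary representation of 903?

903 = 1110000111
Count the 1s: 1 + 1 + 1 + 1 + 1 + 1 = 6

6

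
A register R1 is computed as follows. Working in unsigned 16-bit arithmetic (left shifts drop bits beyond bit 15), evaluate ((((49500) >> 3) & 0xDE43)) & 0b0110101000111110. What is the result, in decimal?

49500 = 1100000101011100
→ >> 3 → 0001100000101011 = 6187
0xDE43 = 1101111001000011
→ & → 0001100000000011 = 6147
0b0110101000111110 = 0110101000111110
→ & → 0000100000000010 = 2050

2050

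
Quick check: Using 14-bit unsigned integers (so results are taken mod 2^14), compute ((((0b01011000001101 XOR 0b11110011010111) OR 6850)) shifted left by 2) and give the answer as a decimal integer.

0b01011000001101 = 01011000001101
0b11110011010111 = 11110011010111
→ XOR → 10101011011010 = 10970
6850 = 01101011000010
→ OR → 11101011011010 = 15066
→ shifted left by 2 (mod 2^14) → 10101101101000 = 11112

11112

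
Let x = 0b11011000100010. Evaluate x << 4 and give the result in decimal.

221728

x = 000011011000100010
shift left by 4 → 110110001000100000 = 221728
(equivalently, 13858 × 2^4 = 13858 × 16)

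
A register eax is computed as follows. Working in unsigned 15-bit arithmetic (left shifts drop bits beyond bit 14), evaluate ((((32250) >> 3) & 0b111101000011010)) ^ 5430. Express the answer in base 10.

7980

32250 = 111110111111010
→ >> 3 → 000111110111111 = 4031
0b111101000011010 = 111101000011010
→ & → 000101000011010 = 2586
5430 = 001010100110110
→ ^ → 001111100101100 = 7980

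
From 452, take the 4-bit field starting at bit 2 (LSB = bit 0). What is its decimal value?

1

v = 111000100
Shift right by 2: 1110001
Mask low 4 bits: 0001 = 1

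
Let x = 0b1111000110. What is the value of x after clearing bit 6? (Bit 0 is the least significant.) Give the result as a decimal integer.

x = 1111000110
bit 6 is currently 1; clear it via x & ~(1 << 6) = x & ~64
→ 1110000110 = 902

902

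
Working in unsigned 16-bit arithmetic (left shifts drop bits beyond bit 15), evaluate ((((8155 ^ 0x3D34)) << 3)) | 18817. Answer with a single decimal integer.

8155 = 0001111111011011
0x3D34 = 0011110100110100
→ ^ → 0010001011101111 = 8943
→ << 3 (mod 2^16) → 0001011101111000 = 6008
18817 = 0100100110000001
→ | → 0101111111111001 = 24569

24569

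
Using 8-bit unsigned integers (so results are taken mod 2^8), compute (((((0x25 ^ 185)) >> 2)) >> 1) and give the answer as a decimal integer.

0x25 = 00100101
185 = 10111001
→ ^ → 10011100 = 156
→ >> 2 → 00100111 = 39
→ >> 1 → 00010011 = 19

19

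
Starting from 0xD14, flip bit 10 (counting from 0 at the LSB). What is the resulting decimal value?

x = 0110100010100
bit 10 is currently 1; toggle it via x ^ (1 << 10) = x ^ 1024
→ 0100100010100 = 2324

2324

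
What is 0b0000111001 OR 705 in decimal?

761

a = 0000111001
705 = 1011000001
 OR → 1011111001 = 761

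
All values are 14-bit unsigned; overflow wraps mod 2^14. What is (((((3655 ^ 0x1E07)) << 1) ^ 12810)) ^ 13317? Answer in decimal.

3655 = 00111001000111
0x1E07 = 01111000000111
→ ^ → 01000001000000 = 4160
→ << 1 (mod 2^14) → 10000010000000 = 8320
12810 = 11001000001010
→ ^ → 01001010001010 = 4746
13317 = 11010000000101
→ ^ → 10011010001111 = 9871

9871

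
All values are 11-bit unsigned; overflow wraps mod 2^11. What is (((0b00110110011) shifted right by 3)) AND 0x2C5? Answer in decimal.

4

0b00110110011 = 00110110011
→ shifted right by 3 → 00000110110 = 54
0x2C5 = 01011000101
→ AND → 00000000100 = 4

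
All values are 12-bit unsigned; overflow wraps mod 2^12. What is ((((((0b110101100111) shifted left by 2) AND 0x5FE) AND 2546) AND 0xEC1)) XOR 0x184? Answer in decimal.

260

0b110101100111 = 110101100111
→ shifted left by 2 (mod 2^12) → 010110011100 = 1436
0x5FE = 010111111110
→ AND → 010110011100 = 1436
2546 = 100111110010
→ AND → 000110010000 = 400
0xEC1 = 111011000001
→ AND → 000010000000 = 128
0x184 = 000110000100
→ XOR → 000100000100 = 260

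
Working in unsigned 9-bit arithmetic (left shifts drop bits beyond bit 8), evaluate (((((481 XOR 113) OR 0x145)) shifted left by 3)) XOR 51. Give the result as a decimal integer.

155

481 = 111100001
113 = 001110001
→ XOR → 110010000 = 400
0x145 = 101000101
→ OR → 111010101 = 469
→ shifted left by 3 (mod 2^9) → 010101000 = 168
51 = 000110011
→ XOR → 010011011 = 155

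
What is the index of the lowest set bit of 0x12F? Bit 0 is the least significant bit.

0x12F = 100101111
Trailing zeros: 0, so the lowest set bit is bit 0 (value 1).

0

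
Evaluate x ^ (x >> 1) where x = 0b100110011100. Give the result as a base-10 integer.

x = 100110011100 = 2460
x>>1 = 010011001110
XOR  = 110101010010 = 3410
(x ^ (x >> 1) gives the standard binary-reflected Gray code of x.)

3410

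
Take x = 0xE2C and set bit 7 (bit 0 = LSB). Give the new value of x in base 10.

x = 111000101100
bit 7 is currently 0; set it via x | (1 << 7) = x | 128
→ 111010101100 = 3756

3756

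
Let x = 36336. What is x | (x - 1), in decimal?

36351

x = 1000110111110000 = 36336
x - 1 = 1000110111101111
OR    = 1000110111111111 = 36351
(x | (x - 1) sets all bits below the lowest set bit.)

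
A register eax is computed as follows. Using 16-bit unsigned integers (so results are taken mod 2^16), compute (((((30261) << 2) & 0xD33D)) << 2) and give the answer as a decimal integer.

30261 = 0111011000110101
→ << 2 (mod 2^16) → 1101100011010100 = 55508
0xD33D = 1101001100111101
→ & → 1101000000010100 = 53268
→ << 2 (mod 2^16) → 0100000001010000 = 16464

16464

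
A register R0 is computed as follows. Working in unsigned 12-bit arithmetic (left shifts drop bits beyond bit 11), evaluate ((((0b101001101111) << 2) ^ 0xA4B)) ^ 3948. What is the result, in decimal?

3227

0b101001101111 = 101001101111
→ << 2 (mod 2^12) → 100110111100 = 2492
0xA4B = 101001001011
→ ^ → 001111110111 = 1015
3948 = 111101101100
→ ^ → 110010011011 = 3227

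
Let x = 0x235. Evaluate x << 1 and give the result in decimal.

1130

0x235 = 01000110101
shift left by 1 → 10001101010 = 1130
(equivalently, 565 × 2^1 = 565 × 2)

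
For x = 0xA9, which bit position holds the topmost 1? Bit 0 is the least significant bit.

7

0xA9 = 10101001
The topmost 1 is at position 7 (since 2^7 = 128 ≤ 169 < 256).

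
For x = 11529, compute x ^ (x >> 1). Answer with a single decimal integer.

15245

x = 10110100001001 = 11529
x>>1 = 01011010000100
XOR  = 11101110001101 = 15245
(x ^ (x >> 1) gives the standard binary-reflected Gray code of x.)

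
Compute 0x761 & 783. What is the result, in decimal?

769

0x761 = 11101100001
783 = 01100001111
AND → 01100000001 = 769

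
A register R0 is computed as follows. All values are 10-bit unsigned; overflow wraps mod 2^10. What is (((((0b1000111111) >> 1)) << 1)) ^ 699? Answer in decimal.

0b1000111111 = 1000111111
→ >> 1 → 0100011111 = 287
→ << 1 (mod 2^10) → 1000111110 = 574
699 = 1010111011
→ ^ → 0010000101 = 133

133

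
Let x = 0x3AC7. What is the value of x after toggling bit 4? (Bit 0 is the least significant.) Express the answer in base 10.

x = 011101011000111
bit 4 is currently 0; toggle it via x ^ (1 << 4) = x ^ 16
→ 011101011010111 = 15063

15063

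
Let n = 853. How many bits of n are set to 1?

853 = 1101010101
Count the 1s: 1 + 1 + 1 + 1 + 1 + 1 = 6

6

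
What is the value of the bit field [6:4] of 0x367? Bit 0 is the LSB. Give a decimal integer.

v = 01101100111
Shift right by 4: 0110110
Mask low 3 bits: 110 = 6

6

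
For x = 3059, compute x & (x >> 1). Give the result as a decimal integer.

497

x = 101111110011 = 3059
x>>1 = 010111111001
AND  = 000111110001 = 497
(x & (x >> 1) has a 1 wherever x has two consecutive 1 bits.)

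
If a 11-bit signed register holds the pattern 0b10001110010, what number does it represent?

-910

pattern = 10001110010 (MSB is 1 ⇒ negative)
Invert: 01110001101, add 1 → 01110001110 = 910, so the value is -910.
(Equivalently: 1138 - 2^11 = 1138 - 2048 = -910.)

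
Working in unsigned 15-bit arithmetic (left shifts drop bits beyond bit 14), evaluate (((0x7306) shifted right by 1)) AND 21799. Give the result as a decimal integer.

4355

0x7306 = 111001100000110
→ shifted right by 1 → 011100110000011 = 14723
21799 = 101010100100111
→ AND → 001000100000011 = 4355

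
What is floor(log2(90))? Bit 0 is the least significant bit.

90 = 1011010
The topmost 1 is at position 6 (since 2^6 = 64 ≤ 90 < 128).

6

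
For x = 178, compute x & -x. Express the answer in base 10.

x = 10110010 = 178
-x (two's complement) = …01001110
AND   = 00000010 = 2
(x & -x isolates the lowest set bit of x.)

2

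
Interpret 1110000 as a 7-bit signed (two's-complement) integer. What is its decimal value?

pattern = 1110000 (MSB is 1 ⇒ negative)
Invert: 0001111, add 1 → 0010000 = 16, so the value is -16.
(Equivalently: 112 - 2^7 = 112 - 128 = -16.)

-16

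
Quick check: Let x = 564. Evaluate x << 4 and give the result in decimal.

564 = 00001000110100
shift left by 4 → 10001101000000 = 9024
(equivalently, 564 × 2^4 = 564 × 16)

9024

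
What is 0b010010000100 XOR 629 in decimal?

1777

a = 10010000100
629 = 01001110101
XOR → 11011110001 = 1777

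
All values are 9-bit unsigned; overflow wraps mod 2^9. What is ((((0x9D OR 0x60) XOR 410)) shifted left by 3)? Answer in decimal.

312

0x9D = 010011101
0x60 = 001100000
→ OR → 011111101 = 253
410 = 110011010
→ XOR → 101100111 = 359
→ shifted left by 3 (mod 2^9) → 100111000 = 312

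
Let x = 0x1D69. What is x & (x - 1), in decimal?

7528

x = 1110101101001 = 7529
x - 1 = 1110101101000
AND   = 1110101101000 = 7528
(x & (x - 1) clears the lowest set bit of x.)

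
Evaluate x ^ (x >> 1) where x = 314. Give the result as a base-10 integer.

x = 100111010 = 314
x>>1 = 010011101
XOR  = 110100111 = 423
(x ^ (x >> 1) gives the standard binary-reflected Gray code of x.)

423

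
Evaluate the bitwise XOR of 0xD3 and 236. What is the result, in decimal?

63

0xD3 = 11010011
236 = 11101100
XOR → 00111111 = 63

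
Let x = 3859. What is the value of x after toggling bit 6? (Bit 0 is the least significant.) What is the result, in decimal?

x = 0111100010011
bit 6 is currently 0; toggle it via x ^ (1 << 6) = x ^ 64
→ 0111101010011 = 3923

3923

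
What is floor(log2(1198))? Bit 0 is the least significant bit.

10

1198 = 10010101110
The topmost 1 is at position 10 (since 2^10 = 1024 ≤ 1198 < 2048).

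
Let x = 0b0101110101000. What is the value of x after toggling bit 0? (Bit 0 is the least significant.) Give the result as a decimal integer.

2985

x = 0101110101000
bit 0 is currently 0; toggle it via x ^ (1 << 0) = x ^ 1
→ 0101110101001 = 2985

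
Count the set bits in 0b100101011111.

n = 100101011111
Count the 1s: 1 + 1 + 1 + 1 + 1 + 1 + 1 + 1 = 8

8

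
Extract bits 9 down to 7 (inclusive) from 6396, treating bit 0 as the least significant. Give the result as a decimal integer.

1

v = 1100011111100
Shift right by 7: 110001
Mask low 3 bits: 001 = 1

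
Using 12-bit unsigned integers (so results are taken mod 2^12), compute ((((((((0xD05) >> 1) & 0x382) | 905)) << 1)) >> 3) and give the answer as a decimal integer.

226

0xD05 = 110100000101
→ >> 1 → 011010000010 = 1666
0x382 = 001110000010
→ & → 001010000010 = 642
905 = 001110001001
→ | → 001110001011 = 907
→ << 1 (mod 2^12) → 011100010110 = 1814
→ >> 3 → 000011100010 = 226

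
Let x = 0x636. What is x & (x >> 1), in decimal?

x = 11000110110 = 1590
x>>1 = 01100011011
AND  = 01000010010 = 530
(x & (x >> 1) has a 1 wherever x has two consecutive 1 bits.)

530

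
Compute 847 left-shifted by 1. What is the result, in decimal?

847 = 01101001111
shift left by 1 → 11010011110 = 1694
(equivalently, 847 × 2^1 = 847 × 2)

1694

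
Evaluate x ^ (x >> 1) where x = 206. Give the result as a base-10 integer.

169

x = 11001110 = 206
x>>1 = 01100111
XOR  = 10101001 = 169
(x ^ (x >> 1) gives the standard binary-reflected Gray code of x.)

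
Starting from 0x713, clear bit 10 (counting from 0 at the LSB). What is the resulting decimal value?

787

x = 11100010011
bit 10 is currently 1; clear it via x & ~(1 << 10) = x & ~1024
→ 01100010011 = 787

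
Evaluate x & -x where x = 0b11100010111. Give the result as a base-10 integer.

1

x = 11100010111 = 1815
-x (two's complement) = …00011101001
AND   = 00000000001 = 1
(x & -x isolates the lowest set bit of x.)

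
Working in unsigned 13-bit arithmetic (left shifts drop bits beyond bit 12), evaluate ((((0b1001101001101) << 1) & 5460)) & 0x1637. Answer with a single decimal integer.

0b1001101001101 = 1001101001101
→ << 1 (mod 2^13) → 0011010011010 = 1690
5460 = 1010101010100
→ & → 0010000010000 = 1040
0x1637 = 1011000110111
→ & → 0010000010000 = 1040

1040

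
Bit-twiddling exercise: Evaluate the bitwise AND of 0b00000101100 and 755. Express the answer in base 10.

32

a = 0000101100
755 = 1011110011
AND → 0000100000 = 32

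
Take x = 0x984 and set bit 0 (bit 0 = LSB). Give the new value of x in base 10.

2437

x = 100110000100
bit 0 is currently 0; set it via x | (1 << 0) = x | 1
→ 100110000101 = 2437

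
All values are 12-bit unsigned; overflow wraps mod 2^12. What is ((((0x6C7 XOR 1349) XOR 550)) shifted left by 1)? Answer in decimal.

0x6C7 = 011011000111
1349 = 010101000101
→ XOR → 001110000010 = 898
550 = 001000100110
→ XOR → 000110100100 = 420
→ shifted left by 1 (mod 2^12) → 001101001000 = 840

840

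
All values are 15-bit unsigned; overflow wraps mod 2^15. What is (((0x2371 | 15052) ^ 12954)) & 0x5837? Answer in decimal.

2087

0x2371 = 010001101110001
15052 = 011101011001100
→ | → 011101111111101 = 15357
12954 = 011001010011010
→ ^ → 000100101100111 = 2407
0x5837 = 101100000110111
→ & → 000100000100111 = 2087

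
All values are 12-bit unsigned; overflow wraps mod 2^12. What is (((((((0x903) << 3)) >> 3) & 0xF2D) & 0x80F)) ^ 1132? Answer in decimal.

0x903 = 100100000011
→ << 3 (mod 2^12) → 100000011000 = 2072
→ >> 3 → 000100000011 = 259
0xF2D = 111100101101
→ & → 000100000001 = 257
0x80F = 100000001111
→ & → 000000000001 = 1
1132 = 010001101100
→ ^ → 010001101101 = 1133

1133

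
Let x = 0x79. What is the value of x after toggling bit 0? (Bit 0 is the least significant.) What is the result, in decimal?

x = 01111001
bit 0 is currently 1; toggle it via x ^ (1 << 0) = x ^ 1
→ 01111000 = 120

120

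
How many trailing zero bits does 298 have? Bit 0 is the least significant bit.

1

298 = 100101010
Trailing zeros: 1, so the lowest set bit is bit 1 (value 2).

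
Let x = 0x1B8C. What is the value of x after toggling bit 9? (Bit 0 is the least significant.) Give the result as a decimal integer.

x = 01101110001100
bit 9 is currently 1; toggle it via x ^ (1 << 9) = x ^ 512
→ 01100110001100 = 6540

6540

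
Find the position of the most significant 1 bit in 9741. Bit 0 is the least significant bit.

13

9741 = 10011000001101
The topmost 1 is at position 13 (since 2^13 = 8192 ≤ 9741 < 16384).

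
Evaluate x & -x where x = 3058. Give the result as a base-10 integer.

x = 101111110010 = 3058
-x (two's complement) = …010000001110
AND   = 000000000010 = 2
(x & -x isolates the lowest set bit of x.)

2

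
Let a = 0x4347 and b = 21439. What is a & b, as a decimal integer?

0x4347 = 100001101000111
21439 = 101001110111111
AND → 100001100000111 = 17159

17159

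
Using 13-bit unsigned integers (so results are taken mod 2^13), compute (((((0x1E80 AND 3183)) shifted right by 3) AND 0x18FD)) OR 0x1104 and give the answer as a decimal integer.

0x1E80 = 1111010000000
3183 = 0110001101111
→ AND → 0110000000000 = 3072
→ shifted right by 3 → 0000110000000 = 384
0x18FD = 1100011111101
→ AND → 0000010000000 = 128
0x1104 = 1000100000100
→ OR → 1000110000100 = 4484

4484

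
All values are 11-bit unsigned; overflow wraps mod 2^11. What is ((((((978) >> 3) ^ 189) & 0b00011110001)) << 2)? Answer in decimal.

772

978 = 01111010010
→ >> 3 → 00001111010 = 122
189 = 00010111101
→ ^ → 00011000111 = 199
0b00011110001 = 00011110001
→ & → 00011000001 = 193
→ << 2 (mod 2^11) → 01100000100 = 772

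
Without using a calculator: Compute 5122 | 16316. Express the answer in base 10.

5122 = 01010000000010
16316 = 11111110111100
 OR → 11111110111110 = 16318

16318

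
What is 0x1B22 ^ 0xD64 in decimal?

5702

0x1B22 = 1101100100010
0xD64 = 0110101100100
XOR → 1011001000110 = 5702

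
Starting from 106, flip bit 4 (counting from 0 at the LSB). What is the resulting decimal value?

122

x = 001101010
bit 4 is currently 0; toggle it via x ^ (1 << 4) = x ^ 16
→ 001111010 = 122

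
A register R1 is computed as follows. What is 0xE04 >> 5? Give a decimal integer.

112

0xE04 = 111000000100
shift right by 5 → 000001110000 = 112
(equivalently, floor(3588 / 32))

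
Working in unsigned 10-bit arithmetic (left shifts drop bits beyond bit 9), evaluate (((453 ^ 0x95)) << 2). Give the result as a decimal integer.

320

453 = 0111000101
0x95 = 0010010101
→ ^ → 0101010000 = 336
→ << 2 (mod 2^10) → 0101000000 = 320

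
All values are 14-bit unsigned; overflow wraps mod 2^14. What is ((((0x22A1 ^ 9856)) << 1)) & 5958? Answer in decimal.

0x22A1 = 10001010100001
9856 = 10011010000000
→ ^ → 00010000100001 = 1057
→ << 1 (mod 2^14) → 00100001000010 = 2114
5958 = 01011101000110
→ & → 00000001000010 = 66

66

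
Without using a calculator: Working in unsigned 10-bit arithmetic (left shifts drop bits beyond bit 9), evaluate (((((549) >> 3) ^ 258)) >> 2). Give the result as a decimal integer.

81

549 = 1000100101
→ >> 3 → 0001000100 = 68
258 = 0100000010
→ ^ → 0101000110 = 326
→ >> 2 → 0001010001 = 81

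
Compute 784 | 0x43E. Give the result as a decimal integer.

784 = 01100010000
0x43E = 10000111110
 OR → 11100111110 = 1854

1854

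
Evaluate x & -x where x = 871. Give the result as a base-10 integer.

1

x = 1101100111 = 871
-x (two's complement) = …0010011001
AND   = 0000000001 = 1
(x & -x isolates the lowest set bit of x.)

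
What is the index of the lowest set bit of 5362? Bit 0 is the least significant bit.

5362 = 1010011110010
Trailing zeros: 1, so the lowest set bit is bit 1 (value 2).

1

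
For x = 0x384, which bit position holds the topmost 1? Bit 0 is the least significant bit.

0x384 = 1110000100
The topmost 1 is at position 9 (since 2^9 = 512 ≤ 900 < 1024).

9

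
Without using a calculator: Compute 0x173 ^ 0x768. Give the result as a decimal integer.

0x173 = 00101110011
0x768 = 11101101000
XOR → 11000011011 = 1563

1563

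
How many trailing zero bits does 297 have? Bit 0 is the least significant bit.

297 = 100101001
Trailing zeros: 0, so the lowest set bit is bit 0 (value 1).

0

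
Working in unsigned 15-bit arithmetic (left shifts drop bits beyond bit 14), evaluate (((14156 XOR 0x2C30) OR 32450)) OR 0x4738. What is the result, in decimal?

14156 = 011011101001100
0x2C30 = 010110000110000
→ XOR → 001101101111100 = 7036
32450 = 111111011000010
→ OR → 111111111111110 = 32766
0x4738 = 100011100111000
→ OR → 111111111111110 = 32766

32766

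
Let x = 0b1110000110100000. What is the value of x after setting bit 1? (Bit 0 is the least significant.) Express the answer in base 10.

x = 1110000110100000
bit 1 is currently 0; set it via x | (1 << 1) = x | 2
→ 1110000110100010 = 57762

57762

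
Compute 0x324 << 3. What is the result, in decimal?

6432

0x324 = 0001100100100
shift left by 3 → 1100100100000 = 6432
(equivalently, 804 × 2^3 = 804 × 8)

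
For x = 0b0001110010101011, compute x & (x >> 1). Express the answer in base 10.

3073

x = 1110010101011 = 7339
x>>1 = 0111001010101
AND  = 0110000000001 = 3073
(x & (x >> 1) has a 1 wherever x has two consecutive 1 bits.)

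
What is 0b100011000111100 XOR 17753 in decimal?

869

a = 100011000111100
17753 = 100010101011001
XOR → 000001101100101 = 869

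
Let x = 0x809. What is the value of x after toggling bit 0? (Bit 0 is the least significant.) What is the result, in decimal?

x = 0100000001001
bit 0 is currently 1; toggle it via x ^ (1 << 0) = x ^ 1
→ 0100000001000 = 2056

2056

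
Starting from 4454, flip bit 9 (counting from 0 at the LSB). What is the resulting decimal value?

x = 1000101100110
bit 9 is currently 0; toggle it via x ^ (1 << 9) = x ^ 512
→ 1001101100110 = 4966

4966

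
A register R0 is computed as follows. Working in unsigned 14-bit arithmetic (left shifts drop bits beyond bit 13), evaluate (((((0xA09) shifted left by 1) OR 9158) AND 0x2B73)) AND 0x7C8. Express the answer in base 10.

832

0xA09 = 00101000001001
→ shifted left by 1 (mod 2^14) → 01010000010010 = 5138
9158 = 10001111000110
→ OR → 11011111010110 = 14294
0x2B73 = 10101101110011
→ AND → 10001101010010 = 9042
0x7C8 = 00011111001000
→ AND → 00001101000000 = 832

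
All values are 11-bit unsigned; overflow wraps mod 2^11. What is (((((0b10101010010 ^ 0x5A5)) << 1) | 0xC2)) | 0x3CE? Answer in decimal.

1006

0b10101010010 = 10101010010
0x5A5 = 10110100101
→ ^ → 00011110111 = 247
→ << 1 (mod 2^11) → 00111101110 = 494
0xC2 = 00011000010
→ | → 00111101110 = 494
0x3CE = 01111001110
→ | → 01111101110 = 1006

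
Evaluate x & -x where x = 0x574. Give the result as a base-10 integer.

x = 10101110100 = 1396
-x (two's complement) = …01010001100
AND   = 00000000100 = 4
(x & -x isolates the lowest set bit of x.)

4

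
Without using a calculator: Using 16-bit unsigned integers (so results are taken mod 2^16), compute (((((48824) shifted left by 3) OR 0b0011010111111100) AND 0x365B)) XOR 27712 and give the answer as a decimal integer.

22552

48824 = 1011111010111000
→ shifted left by 3 (mod 2^16) → 1111010111000000 = 62912
0b0011010111111100 = 0011010111111100
→ OR → 1111010111111100 = 62972
0x365B = 0011011001011011
→ AND → 0011010001011000 = 13400
27712 = 0110110001000000
→ XOR → 0101100000011000 = 22552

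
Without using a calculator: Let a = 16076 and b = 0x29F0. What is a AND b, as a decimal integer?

10432

16076 = 11111011001100
0x29F0 = 10100111110000
AND → 10100011000000 = 10432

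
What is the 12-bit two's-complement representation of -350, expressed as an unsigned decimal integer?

3746

350 in 12 bits: 000101011110
Invert: 111010100001
Add 1:  111010100010 = 3746
(Check: 2^12 - 350 = 4096 - 350 = 3746.)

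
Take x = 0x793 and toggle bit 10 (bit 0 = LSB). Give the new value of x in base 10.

x = 011110010011
bit 10 is currently 1; toggle it via x ^ (1 << 10) = x ^ 1024
→ 001110010011 = 915

915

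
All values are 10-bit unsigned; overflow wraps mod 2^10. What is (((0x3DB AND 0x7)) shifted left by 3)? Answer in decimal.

0x3DB = 1111011011
0x7 = 0000000111
→ AND → 0000000011 = 3
→ shifted left by 3 (mod 2^10) → 0000011000 = 24

24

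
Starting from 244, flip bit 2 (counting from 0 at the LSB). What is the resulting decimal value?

x = 11110100
bit 2 is currently 1; toggle it via x ^ (1 << 2) = x ^ 4
→ 11110000 = 240

240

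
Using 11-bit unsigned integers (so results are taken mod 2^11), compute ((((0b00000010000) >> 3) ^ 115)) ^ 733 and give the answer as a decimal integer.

684

0b00000010000 = 00000010000
→ >> 3 → 00000000010 = 2
115 = 00001110011
→ ^ → 00001110001 = 113
733 = 01011011101
→ ^ → 01010101100 = 684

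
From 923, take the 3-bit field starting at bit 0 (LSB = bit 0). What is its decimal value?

3

v = 1110011011
Shift right by 0: 1110011011
Mask low 3 bits: 011 = 3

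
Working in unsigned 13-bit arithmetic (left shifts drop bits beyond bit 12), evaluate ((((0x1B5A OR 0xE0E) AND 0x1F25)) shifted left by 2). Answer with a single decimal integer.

7184

0x1B5A = 1101101011010
0xE0E = 0111000001110
→ OR → 1111101011110 = 8030
0x1F25 = 1111100100101
→ AND → 1111100000100 = 7940
→ shifted left by 2 (mod 2^13) → 1110000010000 = 7184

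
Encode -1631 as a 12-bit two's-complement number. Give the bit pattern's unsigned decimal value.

1631 in 12 bits: 011001011111
Invert: 100110100000
Add 1:  100110100001 = 2465
(Check: 2^12 - 1631 = 4096 - 1631 = 2465.)

2465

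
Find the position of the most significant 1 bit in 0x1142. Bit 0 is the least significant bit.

12

0x1142 = 1000101000010
The topmost 1 is at position 12 (since 2^12 = 4096 ≤ 4418 < 8192).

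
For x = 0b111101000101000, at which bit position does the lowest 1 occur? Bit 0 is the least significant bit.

3

0b111101000101000 = 111101000101000
Trailing zeros: 3, so the lowest set bit is bit 3 (value 8).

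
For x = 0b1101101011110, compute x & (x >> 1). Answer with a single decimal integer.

2318

x = 1101101011110 = 7006
x>>1 = 0110110101111
AND  = 0100100001110 = 2318
(x & (x >> 1) has a 1 wherever x has two consecutive 1 bits.)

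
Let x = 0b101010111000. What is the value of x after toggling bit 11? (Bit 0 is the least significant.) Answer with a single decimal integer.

x = 101010111000
bit 11 is currently 1; toggle it via x ^ (1 << 11) = x ^ 2048
→ 001010111000 = 696

696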